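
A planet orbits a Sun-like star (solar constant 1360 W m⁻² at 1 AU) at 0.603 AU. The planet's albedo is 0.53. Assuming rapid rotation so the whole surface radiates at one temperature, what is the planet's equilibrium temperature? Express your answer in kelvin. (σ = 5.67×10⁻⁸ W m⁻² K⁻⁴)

T_eq ≈ 297 K

Flux at 0.603 AU: S = 1360/0.603² = 3740 W m⁻².
Energy balance: absorbed = emitted ⇒ πR²·S(1−A) = 4πR²·σT_eq⁴, so T_eq⁴ = S(1−A)/(4σ).
T_eq = [3740 × 0.47 / (4 × 5.67×10⁻⁸)]^(1/4) = (7.75×10⁹)^(1/4) = 297 K.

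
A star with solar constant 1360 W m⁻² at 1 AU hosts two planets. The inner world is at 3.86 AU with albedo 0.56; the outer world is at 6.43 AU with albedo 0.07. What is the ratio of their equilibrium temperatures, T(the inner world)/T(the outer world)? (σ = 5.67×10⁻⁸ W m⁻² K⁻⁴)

T₁/T₂ ≈ 1.070

T_eq = [S₀(1−A)/(4σd²)]^(1/4), so T ∝ (1−A)^(1/4) / √d.
T₁ = [1360×0.44/(4×5.67×10⁻⁸×3.86²)]^(1/4) = 115.36 K.
T₂ = [1360×0.93/(4×5.67×10⁻⁸×6.43²)]^(1/4) = 107.77 K.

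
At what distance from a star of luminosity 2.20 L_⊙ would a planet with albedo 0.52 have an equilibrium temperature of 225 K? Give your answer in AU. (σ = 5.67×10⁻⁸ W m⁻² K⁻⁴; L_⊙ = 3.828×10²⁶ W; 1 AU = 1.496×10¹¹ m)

L = 2.20 × 3.828×10²⁶ = 8.42×10²⁶ W.
From T_eq⁴ = L(1−A)/(16πσd²): d = √[L(1−A)/(16πσT_eq⁴)].
d = √[8.42×10²⁶ × 0.48 / (16π × 5.67×10⁻⁸ × (225)⁴)] = 2.35×10¹¹ m = 1.57 AU.

d ≈ 1.57 AU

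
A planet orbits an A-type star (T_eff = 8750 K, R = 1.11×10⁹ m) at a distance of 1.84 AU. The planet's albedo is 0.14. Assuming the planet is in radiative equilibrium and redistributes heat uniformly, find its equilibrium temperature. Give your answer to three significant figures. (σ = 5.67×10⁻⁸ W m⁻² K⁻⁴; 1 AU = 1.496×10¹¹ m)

d = 1.84 AU = 2.75×10¹¹ m.
L = 4πR_⋆²σT_⋆⁴ = 4π(1.11×10⁹)² × 5.67×10⁻⁸ × (8750)⁴ = 5.15×10²⁷ W.
S = L/(4πd²) = 5400 W m⁻².
Energy balance: absorbed = emitted ⇒ πR²·S(1−A) = 4πR²·σT_eq⁴, so T_eq⁴ = S(1−A)/(4σ).
T_eq = [5400 × 0.86 / (4 × 5.67×10⁻⁸)]^(1/4) = (2.05×10¹⁰)^(1/4) = 378 K.

T_eq ≈ 378 K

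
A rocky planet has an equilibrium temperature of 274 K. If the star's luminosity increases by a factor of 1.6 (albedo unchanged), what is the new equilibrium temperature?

T_eq ≈ 308 K

T_eq ∝ L^(1/4) · d^(−1/2).
T′ = 274 × 1.6^(1/4) = 308 K.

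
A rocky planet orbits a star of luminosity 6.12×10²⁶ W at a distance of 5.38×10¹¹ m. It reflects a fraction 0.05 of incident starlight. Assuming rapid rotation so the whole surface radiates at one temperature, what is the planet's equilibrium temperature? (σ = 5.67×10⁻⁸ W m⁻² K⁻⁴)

Flux: S = L/(4πd²) = 6.12×10²⁶/(4π×(5.38×10¹¹)²) = 168 W m⁻².
Energy balance: absorbed = emitted ⇒ πR²·S(1−A) = 4πR²·σT_eq⁴, so T_eq⁴ = S(1−A)/(4σ).
T_eq = [168 × 0.95 / (4 × 5.67×10⁻⁸)]^(1/4) = (7.05×10⁸)^(1/4) = 163 K.

T_eq ≈ 163 K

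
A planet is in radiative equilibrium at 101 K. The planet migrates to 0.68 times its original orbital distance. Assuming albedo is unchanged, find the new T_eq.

T_eq ∝ L^(1/4) · d^(−1/2).
T′ = 101 / 0.68^(1/2) = 122 K.

T_eq ≈ 122 K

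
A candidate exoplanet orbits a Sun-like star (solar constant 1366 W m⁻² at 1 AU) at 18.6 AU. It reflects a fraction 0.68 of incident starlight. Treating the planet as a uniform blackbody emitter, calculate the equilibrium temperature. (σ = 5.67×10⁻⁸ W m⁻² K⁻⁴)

T_eq ≈ 48.6 K

Flux at 18.6 AU: S = 1366/18.6² = 3.95 W m⁻².
Energy balance: absorbed = emitted ⇒ πR²·S(1−A) = 4πR²·σT_eq⁴, so T_eq⁴ = S(1−A)/(4σ).
T_eq = [3.95 × 0.32 / (4 × 5.67×10⁻⁸)]^(1/4) = (5.57×10⁶)^(1/4) = 48.6 K.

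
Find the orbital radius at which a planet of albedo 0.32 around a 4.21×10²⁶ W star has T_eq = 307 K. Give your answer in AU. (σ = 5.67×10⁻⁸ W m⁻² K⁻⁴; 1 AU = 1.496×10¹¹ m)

From T_eq⁴ = L(1−A)/(16πσd²): d = √[L(1−A)/(16πσT_eq⁴)].
d = √[4.21×10²⁶ × 0.68 / (16π × 5.67×10⁻⁸ × (307)⁴)] = 1.06×10¹¹ m = 0.711 AU.

d ≈ 0.711 AU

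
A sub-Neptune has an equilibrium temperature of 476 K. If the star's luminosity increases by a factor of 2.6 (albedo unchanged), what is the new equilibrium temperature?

T_eq ∝ L^(1/4) · d^(−1/2).
T′ = 476 × 2.6^(1/4) = 604 K.

T_eq ≈ 604 K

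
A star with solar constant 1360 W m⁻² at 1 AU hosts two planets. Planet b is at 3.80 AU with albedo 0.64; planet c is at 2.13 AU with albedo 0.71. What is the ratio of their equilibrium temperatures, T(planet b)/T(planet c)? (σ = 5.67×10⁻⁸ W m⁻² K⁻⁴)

T_eq = [S₀(1−A)/(4σd²)]^(1/4), so T ∝ (1−A)^(1/4) / √d.
T₁ = [1360×0.36/(4×5.67×10⁻⁸×3.80²)]^(1/4) = 110.58 K.
T₂ = [1360×0.29/(4×5.67×10⁻⁸×2.13²)]^(1/4) = 139.92 K.

T₁/T₂ ≈ 0.790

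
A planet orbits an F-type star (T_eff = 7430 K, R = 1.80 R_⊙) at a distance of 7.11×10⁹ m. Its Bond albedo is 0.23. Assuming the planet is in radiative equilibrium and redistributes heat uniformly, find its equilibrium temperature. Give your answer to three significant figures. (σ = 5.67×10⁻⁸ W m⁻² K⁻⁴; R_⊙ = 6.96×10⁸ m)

T_eq ≈ 2070 K

R_⋆ = 1.80 × 6.96×10⁸ = 1.25×10⁹ m.
L = 4πR_⋆²σT_⋆⁴ = 4π(1.25×10⁹)² × 5.67×10⁻⁸ × (7430)⁴ = 3.41×10²⁷ W.
S = L/(4πd²) = 5.36×10⁶ W m⁻².
Energy balance: absorbed = emitted ⇒ πR²·S(1−A) = 4πR²·σT_eq⁴, so T_eq⁴ = S(1−A)/(4σ).
T_eq = [5.36×10⁶ × 0.77 / (4 × 5.67×10⁻⁸)]^(1/4) = (1.82×10¹³)^(1/4) = 2070 K.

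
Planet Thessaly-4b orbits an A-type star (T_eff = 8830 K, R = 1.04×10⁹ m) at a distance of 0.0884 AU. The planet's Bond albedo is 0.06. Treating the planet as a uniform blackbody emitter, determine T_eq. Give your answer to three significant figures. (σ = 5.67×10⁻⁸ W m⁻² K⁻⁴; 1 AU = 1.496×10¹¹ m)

T_eq ≈ 1720 K

d = 0.0884 AU = 1.32×10¹⁰ m.
L = 4πR_⋆²σT_⋆⁴ = 4π(1.04×10⁹)² × 5.67×10⁻⁸ × (8830)⁴ = 4.68×10²⁷ W.
S = L/(4πd²) = 2.13×10⁶ W m⁻².
Energy balance: absorbed = emitted ⇒ πR²·S(1−A) = 4πR²·σT_eq⁴, so T_eq⁴ = S(1−A)/(4σ).
T_eq = [2.13×10⁶ × 0.94 / (4 × 5.67×10⁻⁸)]^(1/4) = (8.84×10¹²)^(1/4) = 1720 K.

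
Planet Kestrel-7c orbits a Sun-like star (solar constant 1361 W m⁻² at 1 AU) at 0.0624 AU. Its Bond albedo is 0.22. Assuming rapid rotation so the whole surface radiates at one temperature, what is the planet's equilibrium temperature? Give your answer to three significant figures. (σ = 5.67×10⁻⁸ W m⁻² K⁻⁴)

Flux at 0.0624 AU: S = 1361/0.0624² = 3.50×10⁵ W m⁻².
Energy balance: absorbed = emitted ⇒ πR²·S(1−A) = 4πR²·σT_eq⁴, so T_eq⁴ = S(1−A)/(4σ).
T_eq = [3.50×10⁵ × 0.78 / (4 × 5.67×10⁻⁸)]^(1/4) = (1.20×10¹²)^(1/4) = 1050 K.

T_eq ≈ 1050 K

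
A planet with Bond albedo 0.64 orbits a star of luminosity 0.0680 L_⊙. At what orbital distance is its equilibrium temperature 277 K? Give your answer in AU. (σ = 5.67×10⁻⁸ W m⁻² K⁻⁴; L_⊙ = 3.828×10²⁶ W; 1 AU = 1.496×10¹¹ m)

d ≈ 0.158 AU

L = 0.0680 × 3.828×10²⁶ = 2.60×10²⁵ W.
From T_eq⁴ = L(1−A)/(16πσd²): d = √[L(1−A)/(16πσT_eq⁴)].
d = √[2.60×10²⁵ × 0.36 / (16π × 5.67×10⁻⁸ × (277)⁴)] = 2.36×10¹⁰ m = 0.158 AU.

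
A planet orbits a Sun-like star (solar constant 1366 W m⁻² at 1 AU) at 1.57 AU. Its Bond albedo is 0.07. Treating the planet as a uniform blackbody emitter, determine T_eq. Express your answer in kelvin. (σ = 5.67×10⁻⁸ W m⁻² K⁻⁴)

T_eq ≈ 218 K

Flux at 1.57 AU: S = 1366/1.57² = 554 W m⁻².
Energy balance: absorbed = emitted ⇒ πR²·S(1−A) = 4πR²·σT_eq⁴, so T_eq⁴ = S(1−A)/(4σ).
T_eq = [554 × 0.93 / (4 × 5.67×10⁻⁸)]^(1/4) = (2.27×10⁹)^(1/4) = 218 K.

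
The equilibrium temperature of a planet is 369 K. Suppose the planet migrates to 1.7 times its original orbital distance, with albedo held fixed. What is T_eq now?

T_eq ∝ L^(1/4) · d^(−1/2).
T′ = 369 / 1.7^(1/2) = 283 K.

T_eq ≈ 283 K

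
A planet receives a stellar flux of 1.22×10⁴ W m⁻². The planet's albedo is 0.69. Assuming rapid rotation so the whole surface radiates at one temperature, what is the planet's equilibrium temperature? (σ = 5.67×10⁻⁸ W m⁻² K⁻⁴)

T_eq ≈ 359 K

Energy balance: absorbed = emitted ⇒ πR²·S(1−A) = 4πR²·σT_eq⁴, so T_eq⁴ = S(1−A)/(4σ).
T_eq = [1.22×10⁴ × 0.31 / (4 × 5.67×10⁻⁸)]^(1/4) = (1.67×10¹⁰)^(1/4) = 359 K.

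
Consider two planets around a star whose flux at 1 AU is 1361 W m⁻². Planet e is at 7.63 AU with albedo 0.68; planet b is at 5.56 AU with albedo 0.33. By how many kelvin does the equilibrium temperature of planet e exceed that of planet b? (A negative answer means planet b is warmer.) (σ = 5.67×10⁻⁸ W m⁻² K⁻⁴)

ΔT ≈ -31.0 K

T_eq = [S₀(1−A)/(4σd²)]^(1/4), so T ∝ (1−A)^(1/4) / √d.
T₁ = [1361×0.32/(4×5.67×10⁻⁸×7.63²)]^(1/4) = 75.78 K.
T₂ = [1361×0.67/(4×5.67×10⁻⁸×5.56²)]^(1/4) = 106.79 K.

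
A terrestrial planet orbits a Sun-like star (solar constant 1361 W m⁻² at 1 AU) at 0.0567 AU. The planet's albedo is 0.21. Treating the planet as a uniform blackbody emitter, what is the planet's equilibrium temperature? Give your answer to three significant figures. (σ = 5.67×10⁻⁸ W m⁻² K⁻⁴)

T_eq ≈ 1100 K

Flux at 0.0567 AU: S = 1361/0.0567² = 4.23×10⁵ W m⁻².
Energy balance: absorbed = emitted ⇒ πR²·S(1−A) = 4πR²·σT_eq⁴, so T_eq⁴ = S(1−A)/(4σ).
T_eq = [4.23×10⁵ × 0.79 / (4 × 5.67×10⁻⁸)]^(1/4) = (1.47×10¹²)^(1/4) = 1100 K.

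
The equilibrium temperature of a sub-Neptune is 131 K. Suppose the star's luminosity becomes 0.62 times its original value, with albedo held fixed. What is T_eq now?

T_eq ∝ L^(1/4) · d^(−1/2).
T′ = 131 × 0.62^(1/4) = 116 K.

T_eq ≈ 116 K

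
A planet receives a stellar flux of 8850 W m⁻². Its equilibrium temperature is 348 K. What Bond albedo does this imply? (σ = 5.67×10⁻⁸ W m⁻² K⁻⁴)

A ≈ 0.62

From T_eq⁴ = S(1−A)/(4σ): 1−A = 4σT_eq⁴/S.
1−A = 4 × 5.67×10⁻⁸ × (348)⁴ / 8850 = 0.376.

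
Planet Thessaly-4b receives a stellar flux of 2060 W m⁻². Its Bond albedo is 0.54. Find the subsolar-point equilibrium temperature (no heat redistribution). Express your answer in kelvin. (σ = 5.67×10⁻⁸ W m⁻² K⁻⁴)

At the subsolar point the surface absorbs S(1−A) and emits σT⁴ per unit area — no factor of 4, since only the local patch is in balance.
T = [2060 × 0.46 / 5.67×10⁻⁸]^(1/4) = (1.67×10¹⁰)^(1/4) = 360 K.

T_ss ≈ 360 K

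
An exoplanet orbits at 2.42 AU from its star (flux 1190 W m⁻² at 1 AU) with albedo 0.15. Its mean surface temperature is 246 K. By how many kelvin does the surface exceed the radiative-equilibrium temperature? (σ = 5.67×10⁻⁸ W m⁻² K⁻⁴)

S = 1190/2.42² = 203.2 W m⁻².
T_eq = [S(1−A)/(4σ)]^(1/4) = [203.2×0.85/(4×5.67×10⁻⁸)]^(1/4) = 166.1 K.
ΔT = T_surf − T_eq = 246 − 166.1.

ΔT ≈ 79.9 K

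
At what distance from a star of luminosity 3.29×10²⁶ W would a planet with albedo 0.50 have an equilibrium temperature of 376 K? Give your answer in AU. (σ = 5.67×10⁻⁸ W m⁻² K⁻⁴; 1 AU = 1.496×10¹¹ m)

From T_eq⁴ = L(1−A)/(16πσd²): d = √[L(1−A)/(16πσT_eq⁴)].
d = √[3.29×10²⁶ × 0.50 / (16π × 5.67×10⁻⁸ × (376)⁴)] = 5.37×10¹⁰ m = 0.359 AU.

d ≈ 0.359 AU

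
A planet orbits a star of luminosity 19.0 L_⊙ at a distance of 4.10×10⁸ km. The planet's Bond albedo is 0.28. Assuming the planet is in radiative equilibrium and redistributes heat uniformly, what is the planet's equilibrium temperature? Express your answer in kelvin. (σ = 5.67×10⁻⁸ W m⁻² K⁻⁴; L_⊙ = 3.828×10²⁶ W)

T_eq ≈ 323 K

d = 4.10×10⁸ km = 4.10×10¹¹ m.
L = 19.0 × 3.828×10²⁶ = 7.27×10²⁷ W.
Flux: S = L/(4πd²) = 7.27×10²⁷/(4π×(4.10×10¹¹)²) = 3440 W m⁻².
Energy balance: absorbed = emitted ⇒ πR²·S(1−A) = 4πR²·σT_eq⁴, so T_eq⁴ = S(1−A)/(4σ).
T_eq = [3440 × 0.72 / (4 × 5.67×10⁻⁸)]^(1/4) = (1.09×10¹⁰)^(1/4) = 323 K.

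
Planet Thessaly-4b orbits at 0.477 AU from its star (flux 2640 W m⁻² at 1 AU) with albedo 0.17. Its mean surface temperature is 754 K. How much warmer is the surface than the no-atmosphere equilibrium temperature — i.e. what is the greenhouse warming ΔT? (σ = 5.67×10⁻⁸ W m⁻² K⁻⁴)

S = 2640/0.477² = 1.160×10⁴ W m⁻².
T_eq = [S(1−A)/(4σ)]^(1/4) = [1.160×10⁴×0.83/(4×5.67×10⁻⁸)]^(1/4) = 453.9 K.
ΔT = T_surf − T_eq = 754 − 453.9.

ΔT ≈ 300.1 K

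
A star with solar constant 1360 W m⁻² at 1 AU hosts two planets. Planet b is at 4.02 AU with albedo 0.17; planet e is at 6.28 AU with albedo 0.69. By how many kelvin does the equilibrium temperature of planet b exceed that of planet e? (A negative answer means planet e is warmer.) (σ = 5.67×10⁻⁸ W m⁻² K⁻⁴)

T_eq = [S₀(1−A)/(4σd²)]^(1/4), so T ∝ (1−A)^(1/4) / √d.
T₁ = [1360×0.83/(4×5.67×10⁻⁸×4.02²)]^(1/4) = 132.47 K.
T₂ = [1360×0.31/(4×5.67×10⁻⁸×6.28²)]^(1/4) = 82.86 K.

ΔT ≈ 49.6 K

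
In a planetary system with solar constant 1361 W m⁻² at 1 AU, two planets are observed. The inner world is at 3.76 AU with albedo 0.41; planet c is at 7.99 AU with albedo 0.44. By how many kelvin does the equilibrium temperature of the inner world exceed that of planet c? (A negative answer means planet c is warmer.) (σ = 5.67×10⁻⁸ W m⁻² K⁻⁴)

ΔT ≈ 40.6 K

T_eq = [S₀(1−A)/(4σd²)]^(1/4), so T ∝ (1−A)^(1/4) / √d.
T₁ = [1361×0.59/(4×5.67×10⁻⁸×3.76²)]^(1/4) = 125.80 K.
T₂ = [1361×0.56/(4×5.67×10⁻⁸×7.99²)]^(1/4) = 85.18 K.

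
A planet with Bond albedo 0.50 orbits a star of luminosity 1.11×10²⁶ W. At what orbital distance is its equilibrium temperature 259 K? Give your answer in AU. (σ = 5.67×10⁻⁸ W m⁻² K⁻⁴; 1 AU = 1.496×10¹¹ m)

d ≈ 0.440 AU

From T_eq⁴ = L(1−A)/(16πσd²): d = √[L(1−A)/(16πσT_eq⁴)].
d = √[1.11×10²⁶ × 0.50 / (16π × 5.67×10⁻⁸ × (259)⁴)] = 6.58×10¹⁰ m = 0.440 AU.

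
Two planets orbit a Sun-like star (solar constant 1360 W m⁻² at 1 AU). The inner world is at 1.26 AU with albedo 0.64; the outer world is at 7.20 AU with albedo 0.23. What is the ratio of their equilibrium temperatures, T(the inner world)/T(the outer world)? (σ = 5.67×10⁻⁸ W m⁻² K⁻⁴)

T₁/T₂ ≈ 1.977

T_eq = [S₀(1−A)/(4σd²)]^(1/4), so T ∝ (1−A)^(1/4) / √d.
T₁ = [1360×0.36/(4×5.67×10⁻⁸×1.26²)]^(1/4) = 192.03 K.
T₂ = [1360×0.77/(4×5.67×10⁻⁸×7.20²)]^(1/4) = 97.15 K.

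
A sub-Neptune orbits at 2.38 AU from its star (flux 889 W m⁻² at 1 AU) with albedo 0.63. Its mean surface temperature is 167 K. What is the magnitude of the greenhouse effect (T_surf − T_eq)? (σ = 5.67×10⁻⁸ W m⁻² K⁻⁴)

S = 889/2.38² = 156.9 W m⁻².
T_eq = [S(1−A)/(4σ)]^(1/4) = [156.9×0.37/(4×5.67×10⁻⁸)]^(1/4) = 126.5 K.
ΔT = T_surf − T_eq = 167 − 126.5.

ΔT ≈ 40.5 K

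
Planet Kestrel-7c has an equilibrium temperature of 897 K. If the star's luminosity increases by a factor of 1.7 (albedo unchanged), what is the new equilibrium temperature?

T_eq ≈ 1020 K

T_eq ∝ L^(1/4) · d^(−1/2).
T′ = 897 × 1.7^(1/4) = 1020 K.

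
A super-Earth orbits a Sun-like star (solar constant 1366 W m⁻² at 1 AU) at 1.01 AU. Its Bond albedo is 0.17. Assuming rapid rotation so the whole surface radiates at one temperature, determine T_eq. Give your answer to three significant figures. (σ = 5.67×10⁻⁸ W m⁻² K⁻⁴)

T_eq ≈ 265 K

Flux at 1.01 AU: S = 1366/1.01² = 1340 W m⁻².
Energy balance: absorbed = emitted ⇒ πR²·S(1−A) = 4πR²·σT_eq⁴, so T_eq⁴ = S(1−A)/(4σ).
T_eq = [1340 × 0.83 / (4 × 5.67×10⁻⁸)]^(1/4) = (4.90×10⁹)^(1/4) = 265 K.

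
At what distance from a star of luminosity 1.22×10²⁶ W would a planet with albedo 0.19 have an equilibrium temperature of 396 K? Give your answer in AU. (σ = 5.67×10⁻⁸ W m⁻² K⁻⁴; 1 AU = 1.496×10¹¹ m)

From T_eq⁴ = L(1−A)/(16πσd²): d = √[L(1−A)/(16πσT_eq⁴)].
d = √[1.22×10²⁶ × 0.81 / (16π × 5.67×10⁻⁸ × (396)⁴)] = 3.75×10¹⁰ m = 0.251 AU.

d ≈ 0.251 AU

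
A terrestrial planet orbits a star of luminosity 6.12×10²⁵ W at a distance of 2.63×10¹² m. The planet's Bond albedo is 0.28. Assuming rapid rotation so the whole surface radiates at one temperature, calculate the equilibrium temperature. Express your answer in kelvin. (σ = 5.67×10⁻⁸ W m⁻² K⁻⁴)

T_eq ≈ 38.7 K

Flux: S = L/(4πd²) = 6.12×10²⁵/(4π×(2.63×10¹²)²) = 0.704 W m⁻².
Energy balance: absorbed = emitted ⇒ πR²·S(1−A) = 4πR²·σT_eq⁴, so T_eq⁴ = S(1−A)/(4σ).
T_eq = [0.704 × 0.72 / (4 × 5.67×10⁻⁸)]^(1/4) = (2.24×10⁶)^(1/4) = 38.7 K.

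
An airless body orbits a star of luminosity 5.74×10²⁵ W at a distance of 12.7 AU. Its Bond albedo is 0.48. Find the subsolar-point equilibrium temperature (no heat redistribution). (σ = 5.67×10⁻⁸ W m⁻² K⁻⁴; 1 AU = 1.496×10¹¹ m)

d = 12.7 AU = 1.90×10¹² m.
Flux: S = L/(4πd²) = 5.74×10²⁵/(4π×(1.90×10¹²)²) = 1.27 W m⁻².
At the subsolar point the surface absorbs S(1−A) and emits σT⁴ per unit area — no factor of 4, since only the local patch is in balance.
T = [1.27 × 0.52 / 5.67×10⁻⁸]^(1/4) = (1.16×10⁷)^(1/4) = 58.4 K.

T_ss ≈ 58.4 K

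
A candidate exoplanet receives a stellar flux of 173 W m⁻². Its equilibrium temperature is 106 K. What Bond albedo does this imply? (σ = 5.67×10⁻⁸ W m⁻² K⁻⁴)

A ≈ 0.83

From T_eq⁴ = S(1−A)/(4σ): 1−A = 4σT_eq⁴/S.
1−A = 4 × 5.67×10⁻⁸ × (106)⁴ / 173 = 0.166.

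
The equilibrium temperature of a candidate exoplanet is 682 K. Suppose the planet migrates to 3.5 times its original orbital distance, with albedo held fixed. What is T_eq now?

T_eq ≈ 365 K

T_eq ∝ L^(1/4) · d^(−1/2).
T′ = 682 / 3.5^(1/2) = 365 K.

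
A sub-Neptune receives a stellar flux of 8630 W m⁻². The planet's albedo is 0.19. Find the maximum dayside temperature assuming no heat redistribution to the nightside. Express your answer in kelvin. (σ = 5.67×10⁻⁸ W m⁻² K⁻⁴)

T_ss ≈ 593 K

With no redistribution each surface element balances locally: S(1−A) = σT⁴.
T = [8630 × 0.81 / 5.67×10⁻⁸]^(1/4) = (1.23×10¹¹)^(1/4) = 593 K.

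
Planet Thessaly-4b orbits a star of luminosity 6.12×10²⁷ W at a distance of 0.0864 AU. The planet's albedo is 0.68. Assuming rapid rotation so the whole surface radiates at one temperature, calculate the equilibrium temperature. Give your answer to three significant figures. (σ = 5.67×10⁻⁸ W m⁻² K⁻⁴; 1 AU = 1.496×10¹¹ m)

d = 0.0864 AU = 1.29×10¹⁰ m.
Flux: S = L/(4πd²) = 6.12×10²⁷/(4π×(1.29×10¹⁰)²) = 2.92×10⁶ W m⁻².
Energy balance: absorbed = emitted ⇒ πR²·S(1−A) = 4πR²·σT_eq⁴, so T_eq⁴ = S(1−A)/(4σ).
T_eq = [2.92×10⁶ × 0.32 / (4 × 5.67×10⁻⁸)]^(1/4) = (4.11×10¹²)^(1/4) = 1420 K.

T_eq ≈ 1420 K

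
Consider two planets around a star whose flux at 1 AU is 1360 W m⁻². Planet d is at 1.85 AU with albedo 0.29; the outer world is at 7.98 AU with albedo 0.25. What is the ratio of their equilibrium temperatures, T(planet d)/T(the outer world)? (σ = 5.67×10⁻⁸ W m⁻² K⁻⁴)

T_eq = [S₀(1−A)/(4σd²)]^(1/4), so T ∝ (1−A)^(1/4) / √d.
T₁ = [1360×0.71/(4×5.67×10⁻⁸×1.85²)]^(1/4) = 187.80 K.
T₂ = [1360×0.75/(4×5.67×10⁻⁸×7.98²)]^(1/4) = 91.67 K.

T₁/T₂ ≈ 2.049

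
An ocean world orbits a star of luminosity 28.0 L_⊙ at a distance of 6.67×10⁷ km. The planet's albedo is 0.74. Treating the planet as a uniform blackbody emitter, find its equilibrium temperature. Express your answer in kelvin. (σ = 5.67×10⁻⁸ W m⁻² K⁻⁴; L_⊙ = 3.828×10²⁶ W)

T_eq ≈ 685 K

d = 6.67×10⁷ km = 6.67×10¹⁰ m.
L = 28.0 × 3.828×10²⁶ = 1.07×10²⁸ W.
Flux: S = L/(4πd²) = 1.07×10²⁸/(4π×(6.67×10¹⁰)²) = 1.92×10⁵ W m⁻².
Energy balance: absorbed = emitted ⇒ πR²·S(1−A) = 4πR²·σT_eq⁴, so T_eq⁴ = S(1−A)/(4σ).
T_eq = [1.92×10⁵ × 0.26 / (4 × 5.67×10⁻⁸)]^(1/4) = (2.20×10¹¹)^(1/4) = 685 K.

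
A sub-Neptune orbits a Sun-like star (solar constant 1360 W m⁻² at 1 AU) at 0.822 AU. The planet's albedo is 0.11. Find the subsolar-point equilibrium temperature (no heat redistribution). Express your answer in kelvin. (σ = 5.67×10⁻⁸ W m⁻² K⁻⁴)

T_ss ≈ 422 K

Flux at 0.822 AU: S = 1360/0.822² = 2010 W m⁻².
At the subsolar point the surface absorbs S(1−A) and emits σT⁴ per unit area — no factor of 4, since only the local patch is in balance.
T = [2010 × 0.89 / 5.67×10⁻⁸]^(1/4) = (3.16×10¹⁰)^(1/4) = 422 K.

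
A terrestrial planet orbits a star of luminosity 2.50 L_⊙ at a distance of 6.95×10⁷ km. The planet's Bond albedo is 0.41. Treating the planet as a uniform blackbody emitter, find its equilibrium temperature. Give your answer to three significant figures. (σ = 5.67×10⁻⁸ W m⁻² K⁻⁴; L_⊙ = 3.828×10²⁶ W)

d = 6.95×10⁷ km = 6.95×10¹⁰ m.
L = 2.50 × 3.828×10²⁶ = 9.57×10²⁶ W.
Flux: S = L/(4πd²) = 9.57×10²⁶/(4π×(6.95×10¹⁰)²) = 1.58×10⁴ W m⁻².
Energy balance: absorbed = emitted ⇒ πR²·S(1−A) = 4πR²·σT_eq⁴, so T_eq⁴ = S(1−A)/(4σ).
T_eq = [1.58×10⁴ × 0.59 / (4 × 5.67×10⁻⁸)]^(1/4) = (4.10×10¹⁰)^(1/4) = 450 K.

T_eq ≈ 450 K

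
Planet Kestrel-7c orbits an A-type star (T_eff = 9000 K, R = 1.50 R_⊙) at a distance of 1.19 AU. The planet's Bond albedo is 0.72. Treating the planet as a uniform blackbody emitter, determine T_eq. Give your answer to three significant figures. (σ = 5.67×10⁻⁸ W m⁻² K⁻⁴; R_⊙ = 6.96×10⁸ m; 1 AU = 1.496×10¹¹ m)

T_eq ≈ 355 K

R_⋆ = 1.50 × 6.96×10⁸ = 1.04×10⁹ m.
d = 1.19 AU = 1.78×10¹¹ m.
L = 4πR_⋆²σT_⋆⁴ = 4π(1.04×10⁹)² × 5.67×10⁻⁸ × (9000)⁴ = 5.10×10²⁷ W.
S = L/(4πd²) = 1.28×10⁴ W m⁻².
Energy balance: absorbed = emitted ⇒ πR²·S(1−A) = 4πR²·σT_eq⁴, so T_eq⁴ = S(1−A)/(4σ).
T_eq = [1.28×10⁴ × 0.28 / (4 × 5.67×10⁻⁸)]^(1/4) = (1.58×10¹⁰)^(1/4) = 355 K.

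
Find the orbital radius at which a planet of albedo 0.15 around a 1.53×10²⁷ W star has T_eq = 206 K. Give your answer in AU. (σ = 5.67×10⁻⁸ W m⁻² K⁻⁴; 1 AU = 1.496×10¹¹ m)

From T_eq⁴ = L(1−A)/(16πσd²): d = √[L(1−A)/(16πσT_eq⁴)].
d = √[1.53×10²⁷ × 0.85 / (16π × 5.67×10⁻⁸ × (206)⁴)] = 5.03×10¹¹ m = 3.36 AU.

d ≈ 3.36 AU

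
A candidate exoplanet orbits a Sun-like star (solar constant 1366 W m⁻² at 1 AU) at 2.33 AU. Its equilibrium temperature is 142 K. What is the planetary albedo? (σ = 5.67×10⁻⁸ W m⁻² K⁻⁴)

A ≈ 0.63

Flux at 2.33 AU: S = 1366/2.33² = 252 W m⁻².
From T_eq⁴ = S(1−A)/(4σ): 1−A = 4σT_eq⁴/S.
1−A = 4 × 5.67×10⁻⁸ × (142)⁴ / 252 = 0.366.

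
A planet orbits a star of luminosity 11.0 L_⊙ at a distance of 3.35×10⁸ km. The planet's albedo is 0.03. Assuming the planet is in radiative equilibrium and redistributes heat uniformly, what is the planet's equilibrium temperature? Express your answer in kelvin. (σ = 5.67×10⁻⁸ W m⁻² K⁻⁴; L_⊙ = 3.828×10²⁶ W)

T_eq ≈ 336 K

d = 3.35×10⁸ km = 3.35×10¹¹ m.
L = 11.0 × 3.828×10²⁶ = 4.21×10²⁷ W.
Flux: S = L/(4πd²) = 4.21×10²⁷/(4π×(3.35×10¹¹)²) = 2990 W m⁻².
Energy balance: absorbed = emitted ⇒ πR²·S(1−A) = 4πR²·σT_eq⁴, so T_eq⁴ = S(1−A)/(4σ).
T_eq = [2990 × 0.97 / (4 × 5.67×10⁻⁸)]^(1/4) = (1.28×10¹⁰)^(1/4) = 336 K.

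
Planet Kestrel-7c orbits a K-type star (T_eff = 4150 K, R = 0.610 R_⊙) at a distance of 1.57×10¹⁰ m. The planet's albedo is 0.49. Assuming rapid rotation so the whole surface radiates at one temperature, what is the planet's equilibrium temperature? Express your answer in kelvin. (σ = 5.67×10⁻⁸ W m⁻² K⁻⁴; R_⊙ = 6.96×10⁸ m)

R_⋆ = 0.610 × 6.96×10⁸ = 4.25×10⁸ m.
L = 4πR_⋆²σT_⋆⁴ = 4π(4.25×10⁸)² × 5.67×10⁻⁸ × (4150)⁴ = 3.81×10²⁵ W.
S = L/(4πd²) = 1.23×10⁴ W m⁻².
Energy balance: absorbed = emitted ⇒ πR²·S(1−A) = 4πR²·σT_eq⁴, so T_eq⁴ = S(1−A)/(4σ).
T_eq = [1.23×10⁴ × 0.51 / (4 × 5.67×10⁻⁸)]^(1/4) = (2.77×10¹⁰)^(1/4) = 408 K.

T_eq ≈ 408 K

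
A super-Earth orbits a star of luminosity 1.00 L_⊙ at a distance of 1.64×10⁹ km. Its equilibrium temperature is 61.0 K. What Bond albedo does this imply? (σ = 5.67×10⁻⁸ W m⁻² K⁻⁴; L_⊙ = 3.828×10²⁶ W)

d = 1.64×10⁹ km = 1.64×10¹² m.
L = 1.00 × 3.828×10²⁶ = 3.83×10²⁶ W.
Flux: S = L/(4πd²) = 3.83×10²⁶/(4π×(1.64×10¹²)²) = 11.3 W m⁻².
From T_eq⁴ = S(1−A)/(4σ): 1−A = 4σT_eq⁴/S.
1−A = 4 × 5.67×10⁻⁸ × (61.0)⁴ / 11.3 = 0.277.

A ≈ 0.72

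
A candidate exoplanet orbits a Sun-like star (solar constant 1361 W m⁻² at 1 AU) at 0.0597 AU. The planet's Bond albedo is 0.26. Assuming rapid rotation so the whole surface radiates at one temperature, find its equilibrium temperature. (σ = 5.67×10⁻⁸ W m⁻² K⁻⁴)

T_eq ≈ 1060 K

Flux at 0.0597 AU: S = 1361/0.0597² = 3.82×10⁵ W m⁻².
Energy balance: absorbed = emitted ⇒ πR²·S(1−A) = 4πR²·σT_eq⁴, so T_eq⁴ = S(1−A)/(4σ).
T_eq = [3.82×10⁵ × 0.74 / (4 × 5.67×10⁻⁸)]^(1/4) = (1.25×10¹²)^(1/4) = 1060 K.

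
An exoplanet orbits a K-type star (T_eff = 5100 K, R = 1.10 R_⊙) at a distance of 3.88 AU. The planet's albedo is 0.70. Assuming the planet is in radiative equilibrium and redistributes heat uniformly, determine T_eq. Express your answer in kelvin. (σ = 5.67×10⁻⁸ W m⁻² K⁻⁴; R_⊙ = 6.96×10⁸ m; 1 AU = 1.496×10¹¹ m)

R_⋆ = 1.10 × 6.96×10⁸ = 7.66×10⁸ m.
d = 3.88 AU = 5.80×10¹¹ m.
L = 4πR_⋆²σT_⋆⁴ = 4π(7.66×10⁸)² × 5.67×10⁻⁸ × (5100)⁴ = 2.83×10²⁶ W.
S = L/(4πd²) = 66.7 W m⁻².
Energy balance: absorbed = emitted ⇒ πR²·S(1−A) = 4πR²·σT_eq⁴, so T_eq⁴ = S(1−A)/(4σ).
T_eq = [66.7 × 0.30 / (4 × 5.67×10⁻⁸)]^(1/4) = (8.83×10⁷)^(1/4) = 96.9 K.

T_eq ≈ 96.9 K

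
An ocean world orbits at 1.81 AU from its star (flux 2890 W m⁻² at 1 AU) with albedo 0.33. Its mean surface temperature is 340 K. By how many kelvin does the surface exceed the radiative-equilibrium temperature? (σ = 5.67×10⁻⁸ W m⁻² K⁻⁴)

S = 2890/1.81² = 882.1 W m⁻².
T_eq = [S(1−A)/(4σ)]^(1/4) = [882.1×0.67/(4×5.67×10⁻⁸)]^(1/4) = 225.9 K.
ΔT = T_surf − T_eq = 340 − 225.9.

ΔT ≈ 114.1 K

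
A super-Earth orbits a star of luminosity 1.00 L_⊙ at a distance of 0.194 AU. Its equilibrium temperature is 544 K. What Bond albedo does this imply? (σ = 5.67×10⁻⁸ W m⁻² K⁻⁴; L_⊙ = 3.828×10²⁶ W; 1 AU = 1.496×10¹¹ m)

d = 0.194 AU = 2.90×10¹⁰ m.
L = 1.00 × 3.828×10²⁶ = 3.83×10²⁶ W.
Flux: S = L/(4πd²) = 3.83×10²⁶/(4π×(2.90×10¹⁰)²) = 3.62×10⁴ W m⁻².
From T_eq⁴ = S(1−A)/(4σ): 1−A = 4σT_eq⁴/S.
1−A = 4 × 5.67×10⁻⁸ × (544)⁴ / 3.62×10⁴ = 0.549.

A ≈ 0.45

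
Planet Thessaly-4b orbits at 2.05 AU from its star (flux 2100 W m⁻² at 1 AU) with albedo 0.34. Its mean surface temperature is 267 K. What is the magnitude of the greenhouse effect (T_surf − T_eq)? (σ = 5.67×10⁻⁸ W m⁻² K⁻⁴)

S = 2100/2.05² = 499.7 W m⁻².
T_eq = [S(1−A)/(4σ)]^(1/4) = [499.7×0.66/(4×5.67×10⁻⁸)]^(1/4) = 195.3 K.
ΔT = T_surf − T_eq = 267 − 195.3.

ΔT ≈ 71.7 K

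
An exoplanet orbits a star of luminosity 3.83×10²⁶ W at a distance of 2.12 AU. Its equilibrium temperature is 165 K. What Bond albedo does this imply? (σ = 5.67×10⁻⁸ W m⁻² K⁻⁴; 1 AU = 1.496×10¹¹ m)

d = 2.12 AU = 3.17×10¹¹ m.
Flux: S = L/(4πd²) = 3.83×10²⁶/(4π×(3.17×10¹¹)²) = 303 W m⁻².
From T_eq⁴ = S(1−A)/(4σ): 1−A = 4σT_eq⁴/S.
1−A = 4 × 5.67×10⁻⁸ × (165)⁴ / 303 = 0.555.

A ≈ 0.45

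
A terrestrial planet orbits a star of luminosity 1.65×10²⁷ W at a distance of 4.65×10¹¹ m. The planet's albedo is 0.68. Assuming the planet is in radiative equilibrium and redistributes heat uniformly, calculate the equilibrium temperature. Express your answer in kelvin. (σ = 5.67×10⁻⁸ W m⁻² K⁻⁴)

Flux: S = L/(4πd²) = 1.65×10²⁷/(4π×(4.65×10¹¹)²) = 607 W m⁻².
Energy balance: absorbed = emitted ⇒ πR²·S(1−A) = 4πR²·σT_eq⁴, so T_eq⁴ = S(1−A)/(4σ).
T_eq = [607 × 0.32 / (4 × 5.67×10⁻⁸)]^(1/4) = (8.57×10⁸)^(1/4) = 171 K.

T_eq ≈ 171 K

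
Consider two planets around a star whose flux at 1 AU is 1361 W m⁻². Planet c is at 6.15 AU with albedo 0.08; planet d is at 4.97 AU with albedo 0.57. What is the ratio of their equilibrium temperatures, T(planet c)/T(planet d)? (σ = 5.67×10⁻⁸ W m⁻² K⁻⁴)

T_eq = [S₀(1−A)/(4σd²)]^(1/4), so T ∝ (1−A)^(1/4) / √d.
T₁ = [1361×0.92/(4×5.67×10⁻⁸×6.15²)]^(1/4) = 109.92 K.
T₂ = [1361×0.43/(4×5.67×10⁻⁸×4.97²)]^(1/4) = 101.10 K.

T₁/T₂ ≈ 1.087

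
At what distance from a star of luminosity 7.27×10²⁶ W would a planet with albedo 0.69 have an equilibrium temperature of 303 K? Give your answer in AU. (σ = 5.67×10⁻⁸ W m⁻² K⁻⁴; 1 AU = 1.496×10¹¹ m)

d ≈ 0.647 AU

From T_eq⁴ = L(1−A)/(16πσd²): d = √[L(1−A)/(16πσT_eq⁴)].
d = √[7.27×10²⁶ × 0.31 / (16π × 5.67×10⁻⁸ × (303)⁴)] = 9.69×10¹⁰ m = 0.647 AU.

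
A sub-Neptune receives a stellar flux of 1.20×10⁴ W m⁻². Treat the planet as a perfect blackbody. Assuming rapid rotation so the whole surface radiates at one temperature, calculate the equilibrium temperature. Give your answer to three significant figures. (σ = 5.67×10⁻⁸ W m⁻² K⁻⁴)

T_eq ≈ 480 K

Energy balance: absorbed = emitted ⇒ πR²·S(1−A) = 4πR²·σT_eq⁴, so T_eq⁴ = S(1−A)/(4σ).
T_eq = [1.20×10⁴ × 1.00 / (4 × 5.67×10⁻⁸)]^(1/4) = (5.29×10¹⁰)^(1/4) = 480 K.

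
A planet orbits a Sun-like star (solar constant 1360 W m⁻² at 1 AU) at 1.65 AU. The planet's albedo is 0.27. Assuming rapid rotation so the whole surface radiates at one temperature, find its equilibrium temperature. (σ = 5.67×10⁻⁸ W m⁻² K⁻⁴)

T_eq ≈ 200 K

Flux at 1.65 AU: S = 1360/1.65² = 500 W m⁻².
Energy balance: absorbed = emitted ⇒ πR²·S(1−A) = 4πR²·σT_eq⁴, so T_eq⁴ = S(1−A)/(4σ).
T_eq = [500 × 0.73 / (4 × 5.67×10⁻⁸)]^(1/4) = (1.61×10⁹)^(1/4) = 200 K.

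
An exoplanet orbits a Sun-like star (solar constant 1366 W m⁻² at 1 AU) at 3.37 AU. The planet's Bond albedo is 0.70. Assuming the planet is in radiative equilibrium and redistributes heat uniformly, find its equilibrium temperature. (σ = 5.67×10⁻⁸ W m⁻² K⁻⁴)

Flux at 3.37 AU: S = 1366/3.37² = 120 W m⁻².
Energy balance: absorbed = emitted ⇒ πR²·S(1−A) = 4πR²·σT_eq⁴, so T_eq⁴ = S(1−A)/(4σ).
T_eq = [120 × 0.30 / (4 × 5.67×10⁻⁸)]^(1/4) = (1.59×10⁸)^(1/4) = 112 K.

T_eq ≈ 112 K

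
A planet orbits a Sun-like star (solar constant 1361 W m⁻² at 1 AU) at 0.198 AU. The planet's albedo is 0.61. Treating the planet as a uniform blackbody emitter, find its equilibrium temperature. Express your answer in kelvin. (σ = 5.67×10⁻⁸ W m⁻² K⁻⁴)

T_eq ≈ 494 K

Flux at 0.198 AU: S = 1361/0.198² = 3.47×10⁴ W m⁻².
Energy balance: absorbed = emitted ⇒ πR²·S(1−A) = 4πR²·σT_eq⁴, so T_eq⁴ = S(1−A)/(4σ).
T_eq = [3.47×10⁴ × 0.39 / (4 × 5.67×10⁻⁸)]^(1/4) = (5.97×10¹⁰)^(1/4) = 494 K.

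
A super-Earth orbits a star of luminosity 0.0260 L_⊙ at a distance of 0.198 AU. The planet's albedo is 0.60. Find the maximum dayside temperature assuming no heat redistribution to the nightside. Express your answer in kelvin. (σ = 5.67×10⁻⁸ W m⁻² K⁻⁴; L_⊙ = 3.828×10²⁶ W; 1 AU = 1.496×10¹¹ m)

T_ss ≈ 282 K

d = 0.198 AU = 2.96×10¹⁰ m.
L = 0.0260 × 3.828×10²⁶ = 9.95×10²⁴ W.
Flux: S = L/(4πd²) = 9.95×10²⁴/(4π×(2.96×10¹⁰)²) = 903 W m⁻².
With no redistribution each surface element balances locally: S(1−A) = σT⁴.
T = [903 × 0.40 / 5.67×10⁻⁸]^(1/4) = (6.37×10⁹)^(1/4) = 282 K.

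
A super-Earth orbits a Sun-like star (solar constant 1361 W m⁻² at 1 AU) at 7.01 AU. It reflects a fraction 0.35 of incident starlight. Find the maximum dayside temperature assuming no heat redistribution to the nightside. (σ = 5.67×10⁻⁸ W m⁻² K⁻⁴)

T_ss ≈ 133 K

Flux at 7.01 AU: S = 1361/7.01² = 27.7 W m⁻².
With no redistribution each surface element balances locally: S(1−A) = σT⁴.
T = [27.7 × 0.65 / 5.67×10⁻⁸]^(1/4) = (3.18×10⁸)^(1/4) = 133 K.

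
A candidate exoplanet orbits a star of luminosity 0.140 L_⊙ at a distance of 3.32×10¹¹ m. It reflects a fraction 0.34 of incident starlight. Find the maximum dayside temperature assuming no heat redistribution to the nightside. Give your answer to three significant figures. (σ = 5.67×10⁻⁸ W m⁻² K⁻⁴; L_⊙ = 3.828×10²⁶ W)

T_ss ≈ 146 K

L = 0.140 × 3.828×10²⁶ = 5.36×10²⁵ W.
Flux: S = L/(4πd²) = 5.36×10²⁵/(4π×(3.32×10¹¹)²) = 38.7 W m⁻².
With no redistribution each surface element balances locally: S(1−A) = σT⁴.
T = [38.7 × 0.66 / 5.67×10⁻⁸]^(1/4) = (4.50×10⁸)^(1/4) = 146 K.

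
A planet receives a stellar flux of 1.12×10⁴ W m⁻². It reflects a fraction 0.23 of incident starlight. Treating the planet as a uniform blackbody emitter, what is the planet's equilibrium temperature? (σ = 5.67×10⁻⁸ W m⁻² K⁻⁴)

Energy balance: absorbed = emitted ⇒ πR²·S(1−A) = 4πR²·σT_eq⁴, so T_eq⁴ = S(1−A)/(4σ).
T_eq = [1.12×10⁴ × 0.77 / (4 × 5.67×10⁻⁸)]^(1/4) = (3.80×10¹⁰)^(1/4) = 442 K.

T_eq ≈ 442 K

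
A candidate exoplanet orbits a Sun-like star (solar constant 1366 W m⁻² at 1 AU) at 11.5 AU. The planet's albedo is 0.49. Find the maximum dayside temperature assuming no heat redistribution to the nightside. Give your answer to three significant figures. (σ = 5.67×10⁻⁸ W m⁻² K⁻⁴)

T_ss ≈ 98.2 K

Flux at 11.5 AU: S = 1366/11.5² = 10.3 W m⁻².
With no redistribution each surface element balances locally: S(1−A) = σT⁴.
T = [10.3 × 0.51 / 5.67×10⁻⁸]^(1/4) = (9.29×10⁷)^(1/4) = 98.2 K.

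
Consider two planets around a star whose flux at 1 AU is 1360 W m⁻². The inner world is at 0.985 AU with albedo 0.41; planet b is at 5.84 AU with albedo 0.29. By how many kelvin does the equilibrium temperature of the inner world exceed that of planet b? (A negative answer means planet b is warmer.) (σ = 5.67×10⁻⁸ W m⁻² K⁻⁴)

ΔT ≈ 140.0 K

T_eq = [S₀(1−A)/(4σd²)]^(1/4), so T ∝ (1−A)^(1/4) / √d.
T₁ = [1360×0.59/(4×5.67×10⁻⁸×0.985²)]^(1/4) = 245.74 K.
T₂ = [1360×0.71/(4×5.67×10⁻⁸×5.84²)]^(1/4) = 105.70 K.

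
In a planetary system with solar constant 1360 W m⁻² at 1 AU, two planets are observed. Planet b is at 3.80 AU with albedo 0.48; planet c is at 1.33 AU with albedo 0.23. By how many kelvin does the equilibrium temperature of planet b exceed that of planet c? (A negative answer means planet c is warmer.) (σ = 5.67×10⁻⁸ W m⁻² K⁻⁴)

T_eq = [S₀(1−A)/(4σd²)]^(1/4), so T ∝ (1−A)^(1/4) / √d.
T₁ = [1360×0.52/(4×5.67×10⁻⁸×3.80²)]^(1/4) = 121.22 K.
T₂ = [1360×0.77/(4×5.67×10⁻⁸×1.33²)]^(1/4) = 226.03 K.

ΔT ≈ -104.8 K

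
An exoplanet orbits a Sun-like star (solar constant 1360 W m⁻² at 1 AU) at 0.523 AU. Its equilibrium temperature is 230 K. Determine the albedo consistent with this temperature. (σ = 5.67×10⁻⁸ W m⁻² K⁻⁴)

Flux at 0.523 AU: S = 1360/0.523² = 4970 W m⁻².
From T_eq⁴ = S(1−A)/(4σ): 1−A = 4σT_eq⁴/S.
1−A = 4 × 5.67×10⁻⁸ × (230)⁴ / 4970 = 0.128.

A ≈ 0.87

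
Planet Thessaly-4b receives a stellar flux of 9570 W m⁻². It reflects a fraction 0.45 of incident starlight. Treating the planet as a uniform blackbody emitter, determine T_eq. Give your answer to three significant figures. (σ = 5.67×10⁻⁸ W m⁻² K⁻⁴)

Energy balance: absorbed = emitted ⇒ πR²·S(1−A) = 4πR²·σT_eq⁴, so T_eq⁴ = S(1−A)/(4σ).
T_eq = [9570 × 0.55 / (4 × 5.67×10⁻⁸)]^(1/4) = (2.32×10¹⁰)^(1/4) = 390 K.

T_eq ≈ 390 K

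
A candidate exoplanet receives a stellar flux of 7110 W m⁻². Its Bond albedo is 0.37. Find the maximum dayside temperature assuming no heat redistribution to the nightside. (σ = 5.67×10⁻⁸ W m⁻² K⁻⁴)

With no redistribution each surface element balances locally: S(1−A) = σT⁴.
T = [7110 × 0.63 / 5.67×10⁻⁸]^(1/4) = (7.90×10¹⁰)^(1/4) = 530 K.

T_ss ≈ 530 K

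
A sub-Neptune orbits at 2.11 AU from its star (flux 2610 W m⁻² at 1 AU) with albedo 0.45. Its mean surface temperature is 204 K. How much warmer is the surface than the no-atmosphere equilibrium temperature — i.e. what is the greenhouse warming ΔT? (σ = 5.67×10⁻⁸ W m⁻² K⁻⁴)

ΔT ≈ 9.8 K

S = 2610/2.11² = 586.2 W m⁻².
T_eq = [S(1−A)/(4σ)]^(1/4) = [586.2×0.55/(4×5.67×10⁻⁸)]^(1/4) = 194.2 K.
ΔT = T_surf − T_eq = 204 − 194.2.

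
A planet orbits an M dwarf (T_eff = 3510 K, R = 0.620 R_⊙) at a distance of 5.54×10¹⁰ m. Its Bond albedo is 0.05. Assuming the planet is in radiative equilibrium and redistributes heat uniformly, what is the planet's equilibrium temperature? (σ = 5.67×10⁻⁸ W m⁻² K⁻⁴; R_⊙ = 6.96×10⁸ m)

R_⋆ = 0.620 × 6.96×10⁸ = 4.32×10⁸ m.
L = 4πR_⋆²σT_⋆⁴ = 4π(4.32×10⁸)² × 5.67×10⁻⁸ × (3510)⁴ = 2.01×10²⁵ W.
S = L/(4πd²) = 522 W m⁻².
Energy balance: absorbed = emitted ⇒ πR²·S(1−A) = 4πR²·σT_eq⁴, so T_eq⁴ = S(1−A)/(4σ).
T_eq = [522 × 0.95 / (4 × 5.67×10⁻⁸)]^(1/4) = (2.19×10⁹)^(1/4) = 216 K.

T_eq ≈ 216 K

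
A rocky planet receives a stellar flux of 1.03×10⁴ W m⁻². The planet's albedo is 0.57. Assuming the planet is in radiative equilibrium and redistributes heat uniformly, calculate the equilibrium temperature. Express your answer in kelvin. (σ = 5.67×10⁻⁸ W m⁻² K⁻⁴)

T_eq ≈ 374 K

Energy balance: absorbed = emitted ⇒ πR²·S(1−A) = 4πR²·σT_eq⁴, so T_eq⁴ = S(1−A)/(4σ).
T_eq = [1.03×10⁴ × 0.43 / (4 × 5.67×10⁻⁸)]^(1/4) = (1.95×10¹⁰)^(1/4) = 374 K.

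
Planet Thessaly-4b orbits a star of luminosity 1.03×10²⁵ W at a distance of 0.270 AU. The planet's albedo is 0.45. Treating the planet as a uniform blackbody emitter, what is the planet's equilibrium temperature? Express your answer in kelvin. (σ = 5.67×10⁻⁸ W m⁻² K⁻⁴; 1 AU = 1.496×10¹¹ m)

d = 0.270 AU = 4.04×10¹⁰ m.
Flux: S = L/(4πd²) = 1.03×10²⁵/(4π×(4.04×10¹⁰)²) = 502 W m⁻².
Energy balance: absorbed = emitted ⇒ πR²·S(1−A) = 4πR²·σT_eq⁴, so T_eq⁴ = S(1−A)/(4σ).
T_eq = [502 × 0.55 / (4 × 5.67×10⁻⁸)]^(1/4) = (1.22×10⁹)^(1/4) = 187 K.

T_eq ≈ 187 K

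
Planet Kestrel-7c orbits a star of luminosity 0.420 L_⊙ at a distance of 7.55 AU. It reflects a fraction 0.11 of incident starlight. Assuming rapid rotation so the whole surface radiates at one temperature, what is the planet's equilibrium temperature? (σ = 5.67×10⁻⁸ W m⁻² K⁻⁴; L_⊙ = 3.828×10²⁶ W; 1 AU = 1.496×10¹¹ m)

d = 7.55 AU = 1.13×10¹² m.
L = 0.420 × 3.828×10²⁶ = 1.61×10²⁶ W.
Flux: S = L/(4πd²) = 1.61×10²⁶/(4π×(1.13×10¹²)²) = 10.0 W m⁻².
Energy balance: absorbed = emitted ⇒ πR²·S(1−A) = 4πR²·σT_eq⁴, so T_eq⁴ = S(1−A)/(4σ).
T_eq = [10.0 × 0.89 / (4 × 5.67×10⁻⁸)]^(1/4) = (3.94×10⁷)^(1/4) = 79.2 K.

T_eq ≈ 79.2 K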